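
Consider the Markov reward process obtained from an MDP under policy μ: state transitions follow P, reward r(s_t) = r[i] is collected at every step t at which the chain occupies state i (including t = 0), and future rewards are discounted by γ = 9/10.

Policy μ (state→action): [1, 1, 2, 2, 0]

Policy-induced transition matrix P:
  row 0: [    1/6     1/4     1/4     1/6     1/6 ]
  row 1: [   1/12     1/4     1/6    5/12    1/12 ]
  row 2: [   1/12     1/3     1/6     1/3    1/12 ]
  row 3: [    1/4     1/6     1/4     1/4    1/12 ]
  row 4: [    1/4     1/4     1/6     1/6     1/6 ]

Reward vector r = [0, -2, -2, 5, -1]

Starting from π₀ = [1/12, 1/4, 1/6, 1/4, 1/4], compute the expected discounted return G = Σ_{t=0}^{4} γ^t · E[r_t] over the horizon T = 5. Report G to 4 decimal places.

G = 1.4534

t=0: π = [0.0833, 0.2500, 0.1667, 0.2500, 0.2500], E[r] = 0.1667, γ^t·E[r] = 0.166667, running G = 0.166667
t=1: π = [0.1736, 0.2431, 0.1944, 0.2778, 0.1111], E[r] = 0.4028, γ^t·E[r] = 0.362500, running G = 0.529167
t=2: π = [0.1626, 0.2431, 0.2043, 0.2830, 0.1071], E[r] = 0.4132, γ^t·E[r] = 0.334688, running G = 0.863854
t=3: π = [0.1619, 0.2434, 0.2038, 0.2851, 0.1058], E[r] = 0.4250, γ^t·E[r] = 0.309832, running G = 1.173686
t=4: π = [0.1620, 0.2432, 0.2039, 0.2852, 0.1056], E[r] = 0.4263, γ^t·E[r] = 0.279708, running G = 1.453395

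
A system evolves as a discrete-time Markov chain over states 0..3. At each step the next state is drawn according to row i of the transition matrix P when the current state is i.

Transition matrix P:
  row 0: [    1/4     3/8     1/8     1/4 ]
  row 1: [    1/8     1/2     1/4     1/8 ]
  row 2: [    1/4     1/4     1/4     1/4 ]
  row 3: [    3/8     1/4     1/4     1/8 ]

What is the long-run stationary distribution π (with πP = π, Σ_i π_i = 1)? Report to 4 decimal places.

Balance equations π_j = Σ_i π_i·P[i][j]:
  π_0 = 1/4·π_0 + 1/8·π_1 + 1/4·π_2 + 3/8·π_3
  π_1 = 3/8·π_0 + 1/2·π_1 + 1/4·π_2 + 1/4·π_3
  π_2 = 1/8·π_0 + 1/4·π_1 + 1/4·π_2 + 1/4·π_3
  normalize: π_0 + π_1 + π_2 + π_3 = 1
Solving the linear system gives exactly π = [50/221, 82/221, 49/221, 40/221].

π = [0.2262, 0.3710, 0.2217, 0.1810]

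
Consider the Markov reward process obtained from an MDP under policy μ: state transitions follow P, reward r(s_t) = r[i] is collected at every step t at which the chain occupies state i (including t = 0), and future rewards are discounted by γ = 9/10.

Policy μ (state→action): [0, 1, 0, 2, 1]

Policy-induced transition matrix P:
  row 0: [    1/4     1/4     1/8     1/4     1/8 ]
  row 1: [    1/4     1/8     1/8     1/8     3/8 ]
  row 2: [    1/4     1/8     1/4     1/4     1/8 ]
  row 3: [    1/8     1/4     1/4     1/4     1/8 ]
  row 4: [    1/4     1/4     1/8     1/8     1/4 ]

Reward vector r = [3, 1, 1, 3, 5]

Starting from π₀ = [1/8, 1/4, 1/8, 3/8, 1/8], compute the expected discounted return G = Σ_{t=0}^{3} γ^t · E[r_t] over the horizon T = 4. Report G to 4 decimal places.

G = 8.9437

t=0: π = [0.1250, 0.2500, 0.1250, 0.3750, 0.1250], E[r] = 2.5000, γ^t·E[r] = 2.500000, running G = 2.500000
t=1: π = [0.2031, 0.2031, 0.1875, 0.2031, 0.2031], E[r] = 2.6250, γ^t·E[r] = 2.362500, running G = 4.862500
t=2: π = [0.2246, 0.2012, 0.1738, 0.1992, 0.2012], E[r] = 2.6523, γ^t·E[r] = 2.148398, running G = 7.010898
t=3: π = [0.2251, 0.2031, 0.1716, 0.1997, 0.2004], E[r] = 2.6514, γ^t·E[r] = 1.932847, running G = 8.943745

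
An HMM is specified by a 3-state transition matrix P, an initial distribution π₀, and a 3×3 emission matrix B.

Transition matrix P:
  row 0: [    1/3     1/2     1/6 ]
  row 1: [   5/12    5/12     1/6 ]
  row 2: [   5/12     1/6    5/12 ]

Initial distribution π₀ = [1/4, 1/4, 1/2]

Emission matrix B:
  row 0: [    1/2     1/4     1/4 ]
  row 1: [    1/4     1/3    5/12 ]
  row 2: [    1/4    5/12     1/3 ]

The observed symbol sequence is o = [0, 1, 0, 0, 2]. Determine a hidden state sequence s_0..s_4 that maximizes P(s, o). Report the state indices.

path = [2, 2, 0, 0, 1]

t=0: δ = [1.250e-01, 6.250e-02, 1.250e-01]  (obs o_0=0)
t=1: δ = [1.302e-02, 2.083e-02, 2.170e-02]  ψ = [2, 0, 2]  (obs o_1=1)
t=2: δ = [4.521e-03, 2.170e-03, 2.261e-03]  ψ = [2, 1, 2]  (obs o_2=0)
t=3: δ = [7.535e-04, 5.651e-04, 2.355e-04]  ψ = [0, 0, 2]  (obs o_3=0)
t=4: δ = [6.279e-05, 1.570e-04, 4.186e-05]  ψ = [0, 0, 0]  (obs o_4=2)
backtrack: best end state = 1; path = [2, 2, 0, 0, 1]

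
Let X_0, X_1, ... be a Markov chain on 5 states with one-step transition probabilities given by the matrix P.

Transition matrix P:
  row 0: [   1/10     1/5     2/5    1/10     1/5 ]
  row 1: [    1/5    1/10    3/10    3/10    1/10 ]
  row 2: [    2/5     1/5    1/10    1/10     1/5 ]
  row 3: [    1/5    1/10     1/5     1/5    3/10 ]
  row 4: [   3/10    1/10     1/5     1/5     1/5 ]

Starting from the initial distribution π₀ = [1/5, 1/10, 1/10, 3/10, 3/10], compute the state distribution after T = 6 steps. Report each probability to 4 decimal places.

π = [0.2438, 0.1483, 0.2396, 0.1665, 0.2018]

t=0: π = [0.2000, 0.1000, 0.1000, 0.3000, 0.3000]
t=1: π = [0.2300, 0.1300, 0.2400, 0.1800, 0.2200]
t=2: π = [0.2470, 0.1470, 0.2350, 0.1660, 0.2050]
t=3: π = [0.2428, 0.1482, 0.2406, 0.1665, 0.2019]
t=4: π = [0.2440, 0.1483, 0.2393, 0.1665, 0.2018]
t=5: π = [0.2436, 0.1483, 0.2397, 0.1665, 0.2018]
t=6: π = [0.2438, 0.1483, 0.2396, 0.1665, 0.2018]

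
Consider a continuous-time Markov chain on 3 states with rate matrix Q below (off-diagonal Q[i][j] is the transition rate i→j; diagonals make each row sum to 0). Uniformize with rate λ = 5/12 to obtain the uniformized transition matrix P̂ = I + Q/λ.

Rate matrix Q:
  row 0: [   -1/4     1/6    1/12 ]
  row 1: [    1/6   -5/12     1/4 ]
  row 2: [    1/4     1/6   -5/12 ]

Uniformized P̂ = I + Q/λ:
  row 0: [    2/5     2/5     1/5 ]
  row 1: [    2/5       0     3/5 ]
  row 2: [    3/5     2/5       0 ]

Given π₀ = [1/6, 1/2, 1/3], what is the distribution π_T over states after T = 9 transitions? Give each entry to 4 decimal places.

π = [0.4523, 0.2857, 0.2620]

t=0: π = [0.1667, 0.5000, 0.3333]
t=1: π = [0.4667, 0.2000, 0.3333]
t=2: π = [0.4667, 0.3200, 0.2133]
t=3: π = [0.4427, 0.2720, 0.2853]
t=4: π = [0.4571, 0.2912, 0.2517]
t=5: π = [0.4503, 0.2835, 0.2661]
t=6: π = [0.4532, 0.2866, 0.2602]
t=7: π = [0.4520, 0.2854, 0.2626]
t=8: π = [0.4525, 0.2859, 0.2616]
t=9: π = [0.4523, 0.2857, 0.2620]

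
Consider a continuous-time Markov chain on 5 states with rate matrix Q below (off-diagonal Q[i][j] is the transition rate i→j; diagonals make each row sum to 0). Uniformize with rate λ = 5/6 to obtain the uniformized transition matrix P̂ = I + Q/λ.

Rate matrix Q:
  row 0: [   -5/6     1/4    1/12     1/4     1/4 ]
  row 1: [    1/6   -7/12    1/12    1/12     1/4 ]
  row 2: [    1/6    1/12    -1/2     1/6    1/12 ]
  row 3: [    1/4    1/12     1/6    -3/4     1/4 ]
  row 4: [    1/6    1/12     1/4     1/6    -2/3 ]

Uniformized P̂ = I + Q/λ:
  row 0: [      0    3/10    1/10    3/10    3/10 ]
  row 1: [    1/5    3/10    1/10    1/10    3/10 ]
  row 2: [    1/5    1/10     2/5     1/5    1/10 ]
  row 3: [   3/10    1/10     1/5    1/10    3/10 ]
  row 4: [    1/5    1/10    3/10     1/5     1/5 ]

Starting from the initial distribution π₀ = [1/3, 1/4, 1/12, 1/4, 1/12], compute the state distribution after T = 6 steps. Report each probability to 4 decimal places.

t=0: π = [0.3333, 0.2500, 0.0833, 0.2500, 0.0833]
t=1: π = [0.1583, 0.2167, 0.1667, 0.1833, 0.2750]
t=2: π = [0.1867, 0.1750, 0.2233, 0.1758, 0.2392]
t=3: π = [0.1803, 0.1723, 0.2324, 0.1836, 0.2314]
t=4: π = [0.1823, 0.1705, 0.2344, 0.1824, 0.2304]
t=5: π = [0.1818, 0.1706, 0.2346, 0.1829, 0.2301]
t=6: π = [0.1819, 0.1705, 0.2347, 0.1828, 0.2301]

π = [0.1819, 0.1705, 0.2347, 0.1828, 0.2301]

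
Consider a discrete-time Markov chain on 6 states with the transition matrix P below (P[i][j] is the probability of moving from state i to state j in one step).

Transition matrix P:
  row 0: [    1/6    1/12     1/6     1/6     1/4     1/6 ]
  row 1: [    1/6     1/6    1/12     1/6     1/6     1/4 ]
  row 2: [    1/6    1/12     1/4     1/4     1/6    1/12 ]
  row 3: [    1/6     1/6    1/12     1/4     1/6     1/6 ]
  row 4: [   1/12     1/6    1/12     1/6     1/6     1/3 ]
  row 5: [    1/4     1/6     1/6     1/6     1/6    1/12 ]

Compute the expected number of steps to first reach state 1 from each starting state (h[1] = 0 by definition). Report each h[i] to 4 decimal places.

First-step conditioning: h[1] = 0; for i ≠ 1, h[i] = 1 + Σ_k P[i][k]·h[k].
  h[0] = 1 + 1/6·h[0] + 1/6·h[2] + 1/6·h[3] + 1/4·h[4] + 1/6·h[5]
  h[2] = 1 + 1/6·h[0] + 1/4·h[2] + 1/4·h[3] + 1/6·h[4] + 1/12·h[5]
  h[3] = 1 + 1/6·h[0] + 1/12·h[2] + 1/4·h[3] + 1/6·h[4] + 1/6·h[5]
  h[4] = 1 + 1/12·h[0] + 1/12·h[2] + 1/6·h[3] + 1/6·h[4] + 1/3·h[5]
  h[5] = 1 + 1/4·h[0] + 1/6·h[2] + 1/6·h[3] + 1/6·h[4] + 1/12·h[5]
Solving the 5×5 linear system over states ≠ 1 gives exactly h = [248604/32285, 0, 250296/32285, 227844/32285, 226668/32285, 231168/32285] (h[1] = 0 is the target).

h = [7.7003, 0.0000, 7.7527, 7.0573, 7.0208, 7.1602]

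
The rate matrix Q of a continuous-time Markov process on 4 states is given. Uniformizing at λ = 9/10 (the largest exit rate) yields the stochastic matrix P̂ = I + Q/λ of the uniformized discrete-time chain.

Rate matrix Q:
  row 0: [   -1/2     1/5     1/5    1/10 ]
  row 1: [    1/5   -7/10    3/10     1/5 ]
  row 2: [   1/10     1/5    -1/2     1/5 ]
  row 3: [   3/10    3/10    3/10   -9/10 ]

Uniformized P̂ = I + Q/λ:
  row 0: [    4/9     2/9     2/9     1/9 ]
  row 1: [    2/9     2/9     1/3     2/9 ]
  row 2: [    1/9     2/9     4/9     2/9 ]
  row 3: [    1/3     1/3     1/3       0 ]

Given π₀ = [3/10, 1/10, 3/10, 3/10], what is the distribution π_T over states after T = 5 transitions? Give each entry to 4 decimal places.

t=0: π = [0.3000, 0.1000, 0.3000, 0.3000]
t=1: π = [0.2889, 0.2556, 0.3333, 0.1222]
t=2: π = [0.2630, 0.2358, 0.3383, 0.1630]
t=3: π = [0.2612, 0.2403, 0.3417, 0.1568]
t=4: π = [0.2597, 0.2396, 0.3423, 0.1584]
t=5: π = [0.2595, 0.2398, 0.3425, 0.1582]

π = [0.2595, 0.2398, 0.3425, 0.1582]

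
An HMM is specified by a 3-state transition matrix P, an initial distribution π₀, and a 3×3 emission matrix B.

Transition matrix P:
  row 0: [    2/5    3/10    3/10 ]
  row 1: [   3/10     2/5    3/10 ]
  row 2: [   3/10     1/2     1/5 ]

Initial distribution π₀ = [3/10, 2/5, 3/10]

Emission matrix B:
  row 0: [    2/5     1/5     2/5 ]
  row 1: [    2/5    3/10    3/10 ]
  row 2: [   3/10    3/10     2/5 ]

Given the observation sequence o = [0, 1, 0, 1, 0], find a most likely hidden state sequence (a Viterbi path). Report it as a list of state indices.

t=0: δ = [1.200e-01, 1.600e-01, 9.000e-02]  (obs o_0=0)
t=1: δ = [9.600e-03, 1.920e-02, 1.440e-02]  ψ = [0, 1, 1]  (obs o_1=1)
t=2: δ = [2.304e-03, 3.072e-03, 1.728e-03]  ψ = [1, 1, 1]  (obs o_2=0)
t=3: δ = [1.843e-04, 3.686e-04, 2.765e-04]  ψ = [0, 1, 1]  (obs o_3=1)
t=4: δ = [4.424e-05, 5.898e-05, 3.318e-05]  ψ = [1, 1, 1]  (obs o_4=0)
backtrack: best end state = 1; path = [1, 1, 1, 1, 1]

path = [1, 1, 1, 1, 1]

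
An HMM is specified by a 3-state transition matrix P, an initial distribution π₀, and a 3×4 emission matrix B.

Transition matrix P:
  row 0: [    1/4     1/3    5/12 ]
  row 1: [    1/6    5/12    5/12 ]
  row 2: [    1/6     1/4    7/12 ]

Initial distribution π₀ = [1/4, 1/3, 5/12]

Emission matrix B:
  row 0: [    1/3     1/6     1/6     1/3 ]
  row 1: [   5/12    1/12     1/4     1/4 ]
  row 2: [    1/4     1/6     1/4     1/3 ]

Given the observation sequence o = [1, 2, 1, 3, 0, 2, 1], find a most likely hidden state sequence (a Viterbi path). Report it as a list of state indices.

t=0: δ = [4.167e-02, 2.778e-02, 6.944e-02]  (obs o_0=1)
t=1: δ = [1.929e-03, 4.340e-03, 1.013e-02]  ψ = [2, 2, 2]  (obs o_1=2)
t=2: δ = [2.813e-04, 2.110e-04, 9.846e-04]  ψ = [2, 2, 2]  (obs o_2=1)
t=3: δ = [5.470e-05, 6.154e-05, 1.915e-04]  ψ = [2, 2, 2]  (obs o_3=3)
t=4: δ = [1.064e-05, 1.994e-05, 2.792e-05]  ψ = [2, 2, 2]  (obs o_4=0)
t=5: δ = [7.755e-07, 2.077e-06, 4.072e-06]  ψ = [2, 1, 2]  (obs o_5=2)
t=6: δ = [1.131e-07, 8.483e-08, 3.959e-07]  ψ = [2, 2, 2]  (obs o_6=1)
backtrack: best end state = 2; path = [2, 2, 2, 2, 2, 2, 2]

path = [2, 2, 2, 2, 2, 2, 2]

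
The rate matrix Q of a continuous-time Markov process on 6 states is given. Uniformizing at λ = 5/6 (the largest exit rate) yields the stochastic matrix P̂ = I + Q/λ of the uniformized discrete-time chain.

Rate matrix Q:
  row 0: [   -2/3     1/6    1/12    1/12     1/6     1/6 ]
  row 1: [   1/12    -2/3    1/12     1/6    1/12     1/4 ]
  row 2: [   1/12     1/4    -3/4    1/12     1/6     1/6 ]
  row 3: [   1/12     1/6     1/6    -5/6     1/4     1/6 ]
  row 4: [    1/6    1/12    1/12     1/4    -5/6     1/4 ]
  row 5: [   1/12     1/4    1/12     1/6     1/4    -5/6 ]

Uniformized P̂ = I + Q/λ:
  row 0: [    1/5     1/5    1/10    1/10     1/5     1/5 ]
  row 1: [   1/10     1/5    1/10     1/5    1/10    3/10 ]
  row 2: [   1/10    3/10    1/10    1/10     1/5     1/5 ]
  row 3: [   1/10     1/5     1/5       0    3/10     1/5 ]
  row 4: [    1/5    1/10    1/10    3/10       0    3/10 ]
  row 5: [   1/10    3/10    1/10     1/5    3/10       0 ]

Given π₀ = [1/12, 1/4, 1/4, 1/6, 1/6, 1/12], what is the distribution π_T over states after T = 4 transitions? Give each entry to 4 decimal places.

π = [0.1309, 0.2140, 0.1161, 0.1607, 0.1795, 0.1987]

t=0: π = [0.0833, 0.2500, 0.2500, 0.1667, 0.1667, 0.0833]
t=1: π = [0.1250, 0.2167, 0.1167, 0.1500, 0.1667, 0.2250]
t=2: π = [0.1292, 0.2175, 0.1150, 0.1625, 0.1825, 0.1933]
t=3: π = [0.1312, 0.2126, 0.1163, 0.1613, 0.1773, 0.2013]
t=4: π = [0.1309, 0.2140, 0.1161, 0.1607, 0.1795, 0.1987]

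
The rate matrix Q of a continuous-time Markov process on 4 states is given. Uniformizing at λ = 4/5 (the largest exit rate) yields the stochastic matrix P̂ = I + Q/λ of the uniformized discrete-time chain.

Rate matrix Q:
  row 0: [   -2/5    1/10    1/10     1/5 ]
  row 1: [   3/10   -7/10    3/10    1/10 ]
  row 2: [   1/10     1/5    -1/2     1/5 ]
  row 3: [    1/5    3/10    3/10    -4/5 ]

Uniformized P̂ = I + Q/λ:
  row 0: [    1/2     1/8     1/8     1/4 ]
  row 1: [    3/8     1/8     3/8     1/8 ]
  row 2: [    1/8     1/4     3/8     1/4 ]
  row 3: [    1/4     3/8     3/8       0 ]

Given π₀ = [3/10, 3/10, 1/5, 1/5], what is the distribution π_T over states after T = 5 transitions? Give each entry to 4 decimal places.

t=0: π = [0.3000, 0.3000, 0.2000, 0.2000]
t=1: π = [0.3375, 0.2000, 0.3000, 0.1625]
t=2: π = [0.3219, 0.2031, 0.2906, 0.1844]
t=3: π = [0.3195, 0.2074, 0.2945, 0.1785]
t=4: π = [0.3190, 0.2064, 0.2951, 0.1794]
t=5: π = [0.3187, 0.2068, 0.2953, 0.1793]

π = [0.3187, 0.2068, 0.2953, 0.1793]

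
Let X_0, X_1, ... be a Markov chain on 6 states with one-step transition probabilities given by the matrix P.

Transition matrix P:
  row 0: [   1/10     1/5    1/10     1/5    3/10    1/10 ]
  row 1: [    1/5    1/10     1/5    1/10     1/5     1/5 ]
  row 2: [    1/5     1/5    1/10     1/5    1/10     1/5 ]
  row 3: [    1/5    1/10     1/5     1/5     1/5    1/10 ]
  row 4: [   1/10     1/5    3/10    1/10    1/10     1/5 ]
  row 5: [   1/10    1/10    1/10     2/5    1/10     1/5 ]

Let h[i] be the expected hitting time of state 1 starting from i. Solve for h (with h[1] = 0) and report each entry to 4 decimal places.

First-step conditioning: h[1] = 0; for i ≠ 1, h[i] = 1 + Σ_k P[i][k]·h[k].
  h[0] = 1 + 1/10·h[0] + 1/10·h[2] + 1/5·h[3] + 3/10·h[4] + 1/10·h[5]
  h[2] = 1 + 1/5·h[0] + 1/10·h[2] + 1/5·h[3] + 1/10·h[4] + 1/5·h[5]
  h[3] = 1 + 1/5·h[0] + 1/5·h[2] + 1/5·h[3] + 1/5·h[4] + 1/10·h[5]
  h[4] = 1 + 1/10·h[0] + 3/10·h[2] + 1/10·h[3] + 1/10·h[4] + 1/5·h[5]
  h[5] = 1 + 1/10·h[0] + 1/10·h[2] + 2/5·h[3] + 1/10·h[4] + 1/5·h[5]
Solving the 5×5 linear system over states ≠ 1 gives exactly h = [56470/9259, 0, 57165/9259, 62160/9259, 56735/9259, 63950/9259] (h[1] = 0 is the target).

h = [6.0989, 0.0000, 6.1740, 6.7135, 6.1276, 6.9068]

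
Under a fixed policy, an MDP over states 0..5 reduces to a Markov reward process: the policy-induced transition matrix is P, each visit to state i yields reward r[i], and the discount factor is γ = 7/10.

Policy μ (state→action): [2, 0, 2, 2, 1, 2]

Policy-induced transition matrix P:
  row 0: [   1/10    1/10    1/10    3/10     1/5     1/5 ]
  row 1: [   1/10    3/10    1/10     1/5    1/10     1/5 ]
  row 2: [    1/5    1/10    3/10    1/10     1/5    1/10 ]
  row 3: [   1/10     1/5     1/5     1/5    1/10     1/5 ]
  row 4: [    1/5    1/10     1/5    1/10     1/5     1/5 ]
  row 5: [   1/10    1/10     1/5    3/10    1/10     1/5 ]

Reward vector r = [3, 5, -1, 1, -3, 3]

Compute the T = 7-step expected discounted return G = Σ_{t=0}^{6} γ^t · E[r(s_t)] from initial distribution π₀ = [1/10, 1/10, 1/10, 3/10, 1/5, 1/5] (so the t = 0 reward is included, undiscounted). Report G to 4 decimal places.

t=0: π = [0.1000, 0.1000, 0.1000, 0.3000, 0.2000, 0.2000], E[r] = 1.0000, γ^t·E[r] = 1.000000, running G = 1.000000
t=1: π = [0.1300, 0.1500, 0.1900, 0.2000, 0.1400, 0.1900], E[r] = 1.3000, γ^t·E[r] = 0.910000, running G = 1.910000
t=2: π = [0.1330, 0.1500, 0.1910, 0.1990, 0.1460, 0.1810], E[r] = 1.2620, γ^t·E[r] = 0.618380, running G = 2.528380
t=3: π = [0.1337, 0.1499, 0.1908, 0.1977, 0.1470, 0.1809], E[r] = 1.2592, γ^t·E[r] = 0.431906, running G = 2.960286
t=4: π = [0.1338, 0.1498, 0.1907, 0.1977, 0.1472, 0.1809], E[r] = 1.2584, γ^t·E[r] = 0.302132, running G = 3.262418
t=5: π = [0.1338, 0.1497, 0.1907, 0.1977, 0.1472, 0.1809], E[r] = 1.2582, γ^t·E[r] = 0.211466, running G = 3.473884
t=6: π = [0.1338, 0.1497, 0.1907, 0.1977, 0.1472, 0.1809], E[r] = 1.2582, γ^t·E[r] = 0.148022, running G = 3.621907

G = 3.6219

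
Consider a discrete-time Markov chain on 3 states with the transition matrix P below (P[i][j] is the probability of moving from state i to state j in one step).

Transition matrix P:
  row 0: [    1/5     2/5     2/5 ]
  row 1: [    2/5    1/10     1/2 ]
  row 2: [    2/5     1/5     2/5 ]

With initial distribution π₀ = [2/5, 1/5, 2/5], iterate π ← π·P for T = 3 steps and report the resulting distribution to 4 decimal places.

π = [0.3328, 0.2434, 0.4238]

t=0: π = [0.4000, 0.2000, 0.4000]
t=1: π = [0.3200, 0.2600, 0.4200]
t=2: π = [0.3360, 0.2380, 0.4260]
t=3: π = [0.3328, 0.2434, 0.4238]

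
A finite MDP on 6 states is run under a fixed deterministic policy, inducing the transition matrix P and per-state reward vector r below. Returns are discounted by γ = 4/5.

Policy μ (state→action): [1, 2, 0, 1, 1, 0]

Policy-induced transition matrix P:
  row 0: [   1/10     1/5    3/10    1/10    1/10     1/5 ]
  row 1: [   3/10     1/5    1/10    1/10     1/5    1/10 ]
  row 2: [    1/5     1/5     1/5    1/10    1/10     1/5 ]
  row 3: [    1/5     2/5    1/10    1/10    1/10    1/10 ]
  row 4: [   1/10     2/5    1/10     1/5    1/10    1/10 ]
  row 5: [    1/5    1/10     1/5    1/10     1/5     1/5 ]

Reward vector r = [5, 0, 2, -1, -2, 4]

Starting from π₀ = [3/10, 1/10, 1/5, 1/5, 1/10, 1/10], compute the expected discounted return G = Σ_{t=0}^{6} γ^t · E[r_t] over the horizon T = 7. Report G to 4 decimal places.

t=0: π = [0.3000, 0.1000, 0.2000, 0.2000, 0.1000, 0.1000], E[r] = 1.9000, γ^t·E[r] = 1.900000, running G = 1.900000
t=1: π = [0.1700, 0.2500, 0.1900, 0.1100, 0.1200, 0.1600], E[r] = 1.5200, γ^t·E[r] = 1.216000, running G = 3.116000
t=2: π = [0.1960, 0.2300, 0.1690, 0.1120, 0.1410, 0.1520], E[r] = 1.5320, γ^t·E[r] = 0.980480, running G = 4.096480
t=3: π = [0.1893, 0.2354, 0.1713, 0.1141, 0.1382, 0.1517], E[r] = 1.5054, γ^t·E[r] = 0.770765, running G = 4.867245
t=4: π = [0.1908, 0.2353, 0.1702, 0.1138, 0.1387, 0.1512], E[r] = 1.5080, γ^t·E[r] = 0.617656, running G = 5.484901
t=5: π = [0.1906, 0.2354, 0.1703, 0.1139, 0.1387, 0.1512], E[r] = 1.5072, γ^t·E[r] = 0.493875, running G = 5.978776
t=6: π = [0.1906, 0.2354, 0.1703, 0.1139, 0.1387, 0.1512], E[r] = 1.5073, γ^t·E[r] = 0.395120, running G = 6.373896

G = 6.3739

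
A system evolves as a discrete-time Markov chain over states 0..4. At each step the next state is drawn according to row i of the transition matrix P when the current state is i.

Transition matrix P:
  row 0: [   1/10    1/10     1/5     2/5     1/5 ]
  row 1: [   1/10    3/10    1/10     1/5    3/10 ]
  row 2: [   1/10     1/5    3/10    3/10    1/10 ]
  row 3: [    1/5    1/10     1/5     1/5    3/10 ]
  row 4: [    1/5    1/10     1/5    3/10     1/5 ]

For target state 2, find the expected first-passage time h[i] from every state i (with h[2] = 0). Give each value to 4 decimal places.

h = [5.3333, 6.0000, 0.0000, 5.3333, 5.3333]

First-step conditioning: h[2] = 0; for i ≠ 2, h[i] = 1 + Σ_k P[i][k]·h[k].
  h[0] = 1 + 1/10·h[0] + 1/10·h[1] + 2/5·h[3] + 1/5·h[4]
  h[1] = 1 + 1/10·h[0] + 3/10·h[1] + 1/5·h[3] + 3/10·h[4]
  h[3] = 1 + 1/5·h[0] + 1/10·h[1] + 1/5·h[3] + 3/10·h[4]
  h[4] = 1 + 1/5·h[0] + 1/10·h[1] + 3/10·h[3] + 1/5·h[4]
Solving the 4×4 linear system over states ≠ 2 gives exactly h = [16/3, 6, 0, 16/3, 16/3] (h[2] = 0 is the target).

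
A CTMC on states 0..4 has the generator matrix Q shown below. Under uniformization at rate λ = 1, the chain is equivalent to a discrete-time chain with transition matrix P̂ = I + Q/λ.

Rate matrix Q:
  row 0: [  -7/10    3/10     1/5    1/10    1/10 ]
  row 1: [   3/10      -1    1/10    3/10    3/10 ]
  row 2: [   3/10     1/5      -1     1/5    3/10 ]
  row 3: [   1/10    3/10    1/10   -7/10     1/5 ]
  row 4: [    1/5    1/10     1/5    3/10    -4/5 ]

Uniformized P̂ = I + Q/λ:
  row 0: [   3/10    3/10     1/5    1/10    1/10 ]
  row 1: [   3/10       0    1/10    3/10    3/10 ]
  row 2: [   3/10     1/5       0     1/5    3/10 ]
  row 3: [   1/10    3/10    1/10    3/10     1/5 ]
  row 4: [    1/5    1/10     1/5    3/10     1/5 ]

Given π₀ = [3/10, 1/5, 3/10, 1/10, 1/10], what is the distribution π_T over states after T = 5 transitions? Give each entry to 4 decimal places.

π = [0.2310, 0.1886, 0.1309, 0.2406, 0.2088]

t=0: π = [0.3000, 0.2000, 0.3000, 0.1000, 0.1000]
t=1: π = [0.2700, 0.1900, 0.1100, 0.2100, 0.2200]
t=2: π = [0.2360, 0.1880, 0.1380, 0.2350, 0.2030]
t=3: π = [0.2327, 0.1892, 0.1301, 0.2390, 0.2090]
t=4: π = [0.2313, 0.1884, 0.1312, 0.2405, 0.2087]
t=5: π = [0.2310, 0.1886, 0.1309, 0.2406, 0.2088]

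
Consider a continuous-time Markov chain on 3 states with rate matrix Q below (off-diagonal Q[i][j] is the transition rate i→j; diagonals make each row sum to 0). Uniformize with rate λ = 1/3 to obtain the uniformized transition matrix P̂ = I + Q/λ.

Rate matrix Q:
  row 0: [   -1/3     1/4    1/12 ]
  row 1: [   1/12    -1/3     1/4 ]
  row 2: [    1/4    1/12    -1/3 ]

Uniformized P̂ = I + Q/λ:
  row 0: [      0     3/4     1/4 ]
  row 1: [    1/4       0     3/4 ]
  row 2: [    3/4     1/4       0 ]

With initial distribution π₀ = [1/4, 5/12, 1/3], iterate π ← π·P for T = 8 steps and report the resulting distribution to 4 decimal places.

π = [0.3298, 0.3349, 0.3352]

t=0: π = [0.2500, 0.4167, 0.3333]
t=1: π = [0.3542, 0.2708, 0.3750]
t=2: π = [0.3490, 0.3594, 0.2917]
t=3: π = [0.3086, 0.3346, 0.3568]
t=4: π = [0.3512, 0.3206, 0.3281]
t=5: π = [0.3263, 0.3455, 0.3283]
t=6: π = [0.3326, 0.3268, 0.3407]
t=7: π = [0.3372, 0.3346, 0.3282]
t=8: π = [0.3298, 0.3349, 0.3352]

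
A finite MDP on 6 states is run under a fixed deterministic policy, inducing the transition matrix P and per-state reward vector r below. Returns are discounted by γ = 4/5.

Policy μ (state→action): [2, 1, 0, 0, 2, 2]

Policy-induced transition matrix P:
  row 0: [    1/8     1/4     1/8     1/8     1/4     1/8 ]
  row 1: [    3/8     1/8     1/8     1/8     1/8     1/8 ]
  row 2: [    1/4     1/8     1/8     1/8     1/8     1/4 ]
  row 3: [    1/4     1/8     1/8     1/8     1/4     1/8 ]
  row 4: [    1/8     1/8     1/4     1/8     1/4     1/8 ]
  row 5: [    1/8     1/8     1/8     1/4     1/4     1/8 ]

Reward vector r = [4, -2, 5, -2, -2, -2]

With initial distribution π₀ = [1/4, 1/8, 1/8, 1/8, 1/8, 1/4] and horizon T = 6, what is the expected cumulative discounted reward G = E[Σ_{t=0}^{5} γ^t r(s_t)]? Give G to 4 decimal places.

t=0: π = [0.2500, 0.1250, 0.1250, 0.1250, 0.1250, 0.2500], E[r] = 0.3750, γ^t·E[r] = 0.375000, running G = 0.375000
t=1: π = [0.1875, 0.1563, 0.1406, 0.1563, 0.2188, 0.1406], E[r] = 0.1094, γ^t·E[r] = 0.087500, running G = 0.462500
t=2: π = [0.2012, 0.1484, 0.1523, 0.1426, 0.2129, 0.1426], E[r] = 0.2734, γ^t·E[r] = 0.175000, running G = 0.637500
t=3: π = [0.1990, 0.1501, 0.1516, 0.1428, 0.2124, 0.1440], E[r] = 0.2551, γ^t·E[r] = 0.130625, running G = 0.768125
t=4: π = [0.1993, 0.1499, 0.1516, 0.1430, 0.2123, 0.1440], E[r] = 0.2569, γ^t·E[r] = 0.105225, running G = 0.873350
t=5: π = [0.1993, 0.1499, 0.1515, 0.1430, 0.2123, 0.1439], E[r] = 0.2565, γ^t·E[r] = 0.084040, running G = 0.957390

G = 0.9574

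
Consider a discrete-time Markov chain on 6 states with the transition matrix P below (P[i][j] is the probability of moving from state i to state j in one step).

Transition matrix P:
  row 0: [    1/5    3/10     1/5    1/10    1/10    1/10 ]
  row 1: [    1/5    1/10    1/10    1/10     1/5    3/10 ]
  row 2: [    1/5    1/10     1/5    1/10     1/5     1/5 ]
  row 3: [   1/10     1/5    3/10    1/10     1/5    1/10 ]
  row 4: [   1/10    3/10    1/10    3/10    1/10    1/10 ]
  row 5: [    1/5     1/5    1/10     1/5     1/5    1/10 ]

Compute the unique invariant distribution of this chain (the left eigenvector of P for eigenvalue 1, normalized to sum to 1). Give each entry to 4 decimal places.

π = [0.1685, 0.1975, 0.1629, 0.1489, 0.1665, 0.1558]

Balance equations π_j = Σ_i π_i·P[i][j]:
  π_0 = 1/5·π_0 + 1/5·π_1 + 1/5·π_2 + 1/10·π_3 + 1/10·π_4 + 1/5·π_5
  π_1 = 3/10·π_0 + 1/10·π_1 + 1/10·π_2 + 1/5·π_3 + 3/10·π_4 + 1/5·π_5
  π_2 = 1/5·π_0 + 1/10·π_1 + 1/5·π_2 + 3/10·π_3 + 1/10·π_4 + 1/10·π_5
  π_3 = 1/10·π_0 + 1/10·π_1 + 1/10·π_2 + 1/10·π_3 + 3/10·π_4 + 1/5·π_5
  π_4 = 1/10·π_0 + 1/5·π_1 + 1/5·π_2 + 1/5·π_3 + 1/10·π_4 + 1/5·π_5
  normalize: π_0 + π_1 + π_2 + π_3 + π_4 + π_5 = 1
Solving the linear system gives exactly π = [610/3621, 715/3621, 2163/13277, 5930/39831, 6632/39831, 365/2343].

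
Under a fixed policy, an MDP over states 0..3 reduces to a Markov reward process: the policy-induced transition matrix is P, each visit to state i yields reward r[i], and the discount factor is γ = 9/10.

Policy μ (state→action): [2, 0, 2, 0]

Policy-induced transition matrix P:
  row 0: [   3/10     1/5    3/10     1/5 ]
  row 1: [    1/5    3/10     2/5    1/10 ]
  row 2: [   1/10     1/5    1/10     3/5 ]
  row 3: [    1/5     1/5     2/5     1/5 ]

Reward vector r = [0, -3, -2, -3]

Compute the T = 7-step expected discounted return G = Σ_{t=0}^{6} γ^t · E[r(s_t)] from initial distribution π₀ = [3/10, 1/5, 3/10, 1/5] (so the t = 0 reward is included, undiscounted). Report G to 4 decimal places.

G = -10.7921

t=0: π = [0.3000, 0.2000, 0.3000, 0.2000], E[r] = -1.8000, γ^t·E[r] = -1.800000, running G = -1.800000
t=1: π = [0.2000, 0.2200, 0.2800, 0.3000], E[r] = -2.1200, γ^t·E[r] = -1.908000, running G = -3.708000
t=2: π = [0.1920, 0.2220, 0.2960, 0.2900], E[r] = -2.1280, γ^t·E[r] = -1.723680, running G = -5.431680
t=3: π = [0.1896, 0.2222, 0.2920, 0.2962], E[r] = -2.1392, γ^t·E[r] = -1.559477, running G = -6.991157
t=4: π = [0.1898, 0.2222, 0.2934, 0.2946], E[r] = -2.1373, γ^t·E[r] = -1.402269, running G = -8.393426
t=5: π = [0.1896, 0.2222, 0.2930, 0.2952], E[r] = -2.1381, γ^t·E[r] = -1.262534, running G = -9.655960
t=6: π = [0.1897, 0.2222, 0.2931, 0.2950], E[r] = -2.1379, γ^t·E[r] = -1.136151, running G = -10.792111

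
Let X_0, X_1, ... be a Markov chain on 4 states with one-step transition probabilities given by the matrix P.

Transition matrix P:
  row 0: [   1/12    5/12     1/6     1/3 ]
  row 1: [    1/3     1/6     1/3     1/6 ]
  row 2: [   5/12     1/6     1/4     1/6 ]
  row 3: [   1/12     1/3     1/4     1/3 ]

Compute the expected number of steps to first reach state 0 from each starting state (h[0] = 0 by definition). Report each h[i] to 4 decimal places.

h = [0.0000, 3.2500, 3.0000, 4.2500]

First-step conditioning: h[0] = 0; for i ≠ 0, h[i] = 1 + Σ_k P[i][k]·h[k].
  h[1] = 1 + 1/6·h[1] + 1/3·h[2] + 1/6·h[3]
  h[2] = 1 + 1/6·h[1] + 1/4·h[2] + 1/6·h[3]
  h[3] = 1 + 1/3·h[1] + 1/4·h[2] + 1/3·h[3]
Solving the 3×3 linear system over states ≠ 0 gives exactly h = [0, 13/4, 3, 17/4] (h[0] = 0 is the target).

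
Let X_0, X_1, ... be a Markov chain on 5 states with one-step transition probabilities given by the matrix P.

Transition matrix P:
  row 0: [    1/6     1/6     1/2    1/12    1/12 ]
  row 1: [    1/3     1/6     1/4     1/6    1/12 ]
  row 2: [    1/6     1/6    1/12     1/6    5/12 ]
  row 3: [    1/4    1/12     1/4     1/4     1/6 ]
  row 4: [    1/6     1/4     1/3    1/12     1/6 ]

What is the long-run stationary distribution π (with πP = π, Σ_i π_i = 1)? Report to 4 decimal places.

Balance equations π_j = Σ_i π_i·P[i][j]:
  π_0 = 1/6·π_0 + 1/3·π_1 + 1/6·π_2 + 1/4·π_3 + 1/6·π_4
  π_1 = 1/6·π_0 + 1/6·π_1 + 1/6·π_2 + 1/12·π_3 + 1/4·π_4
  π_2 = 1/2·π_0 + 1/4·π_1 + 1/12·π_2 + 1/4·π_3 + 1/3·π_4
  π_3 = 1/12·π_0 + 1/6·π_1 + 1/6·π_2 + 1/4·π_3 + 1/12·π_4
  normalize: π_0 + π_1 + π_2 + π_3 + π_4 = 1
Solving the linear system gives exactly π = [1249/6025, 827/4820, 1317/4820, 1741/12050, 2451/12050].

π = [0.2073, 0.1716, 0.2732, 0.1445, 0.2034]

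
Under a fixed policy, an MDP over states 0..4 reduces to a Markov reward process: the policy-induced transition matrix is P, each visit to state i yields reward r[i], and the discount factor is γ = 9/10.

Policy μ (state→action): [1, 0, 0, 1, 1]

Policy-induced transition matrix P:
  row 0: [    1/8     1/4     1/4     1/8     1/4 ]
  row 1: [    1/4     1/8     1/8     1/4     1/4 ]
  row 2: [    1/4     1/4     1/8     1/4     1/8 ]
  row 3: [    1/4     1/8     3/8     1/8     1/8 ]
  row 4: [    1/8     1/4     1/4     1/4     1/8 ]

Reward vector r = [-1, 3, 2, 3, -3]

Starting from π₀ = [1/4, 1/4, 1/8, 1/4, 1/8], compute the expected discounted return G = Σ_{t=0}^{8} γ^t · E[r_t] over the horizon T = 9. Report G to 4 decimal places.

t=0: π = [0.2500, 0.2500, 0.1250, 0.2500, 0.1250], E[r] = 1.1250, γ^t·E[r] = 1.125000, running G = 1.125000
t=1: π = [0.2031, 0.1875, 0.2344, 0.1875, 0.1875], E[r] = 0.8281, γ^t·E[r] = 0.745313, running G = 1.870313
t=2: π = [0.2012, 0.2031, 0.2207, 0.2012, 0.1738], E[r] = 0.9316, γ^t·E[r] = 0.754629, running G = 2.624941
t=3: π = [0.2031, 0.1995, 0.2222, 0.1997, 0.1755], E[r] = 0.9121, γ^t·E[r] = 0.664928, running G = 3.289869
t=4: π = [0.2027, 0.2001, 0.2223, 0.1996, 0.1753], E[r] = 0.9151, γ^t·E[r] = 0.600417, running G = 3.890286
t=5: π = [0.2028, 0.2000, 0.2222, 0.1997, 0.1753], E[r] = 0.9148, γ^t·E[r] = 0.540155, running G = 4.430441
t=6: π = [0.2027, 0.2000, 0.2222, 0.1997, 0.1753], E[r] = 0.9148, γ^t·E[r] = 0.486147, running G = 4.916588
t=7: π = [0.2027, 0.2000, 0.2222, 0.1997, 0.1753], E[r] = 0.9148, γ^t·E[r] = 0.437537, running G = 5.354126
t=8: π = [0.2027, 0.2000, 0.2222, 0.1997, 0.1753], E[r] = 0.9148, γ^t·E[r] = 0.393782, running G = 5.747907

G = 5.7479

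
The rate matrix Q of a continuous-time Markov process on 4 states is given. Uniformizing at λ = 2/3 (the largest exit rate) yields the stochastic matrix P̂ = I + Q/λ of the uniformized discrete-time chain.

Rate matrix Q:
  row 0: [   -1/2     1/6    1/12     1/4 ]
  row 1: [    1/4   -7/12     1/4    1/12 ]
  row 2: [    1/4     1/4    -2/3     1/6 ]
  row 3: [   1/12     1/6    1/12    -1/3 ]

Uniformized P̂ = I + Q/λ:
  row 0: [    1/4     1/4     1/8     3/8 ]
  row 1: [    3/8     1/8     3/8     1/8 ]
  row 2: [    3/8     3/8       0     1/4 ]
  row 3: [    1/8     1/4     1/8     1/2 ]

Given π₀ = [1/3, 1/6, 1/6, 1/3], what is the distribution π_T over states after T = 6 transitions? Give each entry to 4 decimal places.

t=0: π = [0.3333, 0.1667, 0.1667, 0.3333]
t=1: π = [0.2500, 0.2500, 0.1458, 0.3542]
t=2: π = [0.2552, 0.2370, 0.1693, 0.3385]
t=3: π = [0.2585, 0.2415, 0.1631, 0.3369]
t=4: π = [0.2585, 0.2402, 0.1650, 0.3363]
t=5: π = [0.2586, 0.2406, 0.1644, 0.3364]
t=6: π = [0.2586, 0.2405, 0.1646, 0.3363]

π = [0.2586, 0.2405, 0.1646, 0.3363]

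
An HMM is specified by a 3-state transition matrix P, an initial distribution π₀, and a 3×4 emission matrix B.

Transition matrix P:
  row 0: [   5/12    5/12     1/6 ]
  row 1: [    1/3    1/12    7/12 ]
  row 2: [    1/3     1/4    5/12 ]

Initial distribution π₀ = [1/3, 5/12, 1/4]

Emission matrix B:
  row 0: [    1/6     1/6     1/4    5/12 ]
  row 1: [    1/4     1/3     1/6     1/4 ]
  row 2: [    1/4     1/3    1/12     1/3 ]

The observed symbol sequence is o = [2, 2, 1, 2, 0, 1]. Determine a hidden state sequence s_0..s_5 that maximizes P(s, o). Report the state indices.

path = [0, 0, 1, 0, 1, 2]

t=0: δ = [8.333e-02, 6.944e-02, 2.083e-02]  (obs o_0=2)
t=1: δ = [8.681e-03, 5.787e-03, 3.376e-03]  ψ = [0, 0, 1]  (obs o_1=2)
t=2: δ = [6.028e-04, 1.206e-03, 1.125e-03]  ψ = [0, 0, 1]  (obs o_2=1)
t=3: δ = [1.005e-04, 4.689e-05, 5.861e-05]  ψ = [1, 2, 1]  (obs o_3=2)
t=4: δ = [6.977e-06, 1.047e-05, 6.838e-06]  ψ = [0, 0, 1]  (obs o_4=0)
t=5: δ = [5.814e-07, 9.690e-07, 2.035e-06]  ψ = [1, 0, 1]  (obs o_5=1)
backtrack: best end state = 2; path = [0, 0, 1, 0, 1, 2]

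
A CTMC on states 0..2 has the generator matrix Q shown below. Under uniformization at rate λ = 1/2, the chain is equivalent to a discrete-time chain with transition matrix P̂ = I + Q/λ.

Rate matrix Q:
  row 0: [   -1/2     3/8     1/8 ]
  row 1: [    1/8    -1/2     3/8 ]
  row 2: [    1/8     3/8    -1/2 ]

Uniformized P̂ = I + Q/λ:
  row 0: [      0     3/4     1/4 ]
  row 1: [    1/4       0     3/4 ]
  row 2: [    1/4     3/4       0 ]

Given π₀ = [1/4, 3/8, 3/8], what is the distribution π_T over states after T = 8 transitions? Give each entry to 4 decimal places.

t=0: π = [0.2500, 0.3750, 0.3750]
t=1: π = [0.1875, 0.4688, 0.3438]
t=2: π = [0.2031, 0.3984, 0.3984]
t=3: π = [0.1992, 0.4512, 0.3496]
t=4: π = [0.2002, 0.4116, 0.3882]
t=5: π = [0.2000, 0.4413, 0.3588]
t=6: π = [0.2000, 0.4190, 0.3810]
t=7: π = [0.2000, 0.4357, 0.3643]
t=8: π = [0.2000, 0.4232, 0.3768]

π = [0.2000, 0.4232, 0.3768]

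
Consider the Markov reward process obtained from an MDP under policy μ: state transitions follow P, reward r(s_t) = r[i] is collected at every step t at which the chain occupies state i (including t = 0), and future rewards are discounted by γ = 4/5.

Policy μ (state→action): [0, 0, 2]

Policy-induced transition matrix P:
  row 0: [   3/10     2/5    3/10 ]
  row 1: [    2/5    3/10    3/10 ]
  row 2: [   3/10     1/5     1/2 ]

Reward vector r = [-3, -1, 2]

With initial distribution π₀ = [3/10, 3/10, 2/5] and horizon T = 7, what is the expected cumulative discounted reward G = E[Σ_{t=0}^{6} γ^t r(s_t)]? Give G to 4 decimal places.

G = -1.9620

t=0: π = [0.3000, 0.3000, 0.4000], E[r] = -0.4000, γ^t·E[r] = -0.400000, running G = -0.400000
t=1: π = [0.3300, 0.2900, 0.3800], E[r] = -0.5200, γ^t·E[r] = -0.416000, running G = -0.816000
t=2: π = [0.3290, 0.2950, 0.3760], E[r] = -0.5300, γ^t·E[r] = -0.339200, running G = -1.155200
t=3: π = [0.3295, 0.2953, 0.3752], E[r] = -0.5334, γ^t·E[r] = -0.273101, running G = -1.428301
t=4: π = [0.3295, 0.2954, 0.3750], E[r] = -0.5339, γ^t·E[r] = -0.218702, running G = -1.647003
t=5: π = [0.3295, 0.2954, 0.3750], E[r] = -0.5341, γ^t·E[r] = -0.175001, running G = -1.822004
t=6: π = [0.3295, 0.2955, 0.3750], E[r] = -0.5341, γ^t·E[r] = -0.140007, running G = -1.962011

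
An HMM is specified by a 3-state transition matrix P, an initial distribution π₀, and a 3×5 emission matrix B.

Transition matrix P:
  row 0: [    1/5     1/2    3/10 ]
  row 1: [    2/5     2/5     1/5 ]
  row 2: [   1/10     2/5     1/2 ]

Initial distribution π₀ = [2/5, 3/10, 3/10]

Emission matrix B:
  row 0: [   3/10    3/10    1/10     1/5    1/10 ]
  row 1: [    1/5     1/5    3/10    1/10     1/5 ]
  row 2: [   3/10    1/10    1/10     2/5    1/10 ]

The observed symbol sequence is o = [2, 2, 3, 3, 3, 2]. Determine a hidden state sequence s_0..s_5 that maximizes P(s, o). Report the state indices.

path = [1, 1, 2, 2, 2, 1]

t=0: δ = [4.000e-02, 9.000e-02, 3.000e-02]  (obs o_0=2)
t=1: δ = [3.600e-03, 1.080e-02, 1.800e-03]  ψ = [1, 1, 1]  (obs o_1=2)
t=2: δ = [8.640e-04, 4.320e-04, 8.640e-04]  ψ = [1, 1, 1]  (obs o_2=3)
t=3: δ = [3.456e-05, 4.320e-05, 1.728e-04]  ψ = [0, 0, 2]  (obs o_3=3)
t=4: δ = [3.456e-06, 6.912e-06, 3.456e-05]  ψ = [1, 2, 2]  (obs o_4=3)
t=5: δ = [3.456e-07, 4.147e-06, 1.728e-06]  ψ = [2, 2, 2]  (obs o_5=2)
backtrack: best end state = 1; path = [1, 1, 2, 2, 2, 1]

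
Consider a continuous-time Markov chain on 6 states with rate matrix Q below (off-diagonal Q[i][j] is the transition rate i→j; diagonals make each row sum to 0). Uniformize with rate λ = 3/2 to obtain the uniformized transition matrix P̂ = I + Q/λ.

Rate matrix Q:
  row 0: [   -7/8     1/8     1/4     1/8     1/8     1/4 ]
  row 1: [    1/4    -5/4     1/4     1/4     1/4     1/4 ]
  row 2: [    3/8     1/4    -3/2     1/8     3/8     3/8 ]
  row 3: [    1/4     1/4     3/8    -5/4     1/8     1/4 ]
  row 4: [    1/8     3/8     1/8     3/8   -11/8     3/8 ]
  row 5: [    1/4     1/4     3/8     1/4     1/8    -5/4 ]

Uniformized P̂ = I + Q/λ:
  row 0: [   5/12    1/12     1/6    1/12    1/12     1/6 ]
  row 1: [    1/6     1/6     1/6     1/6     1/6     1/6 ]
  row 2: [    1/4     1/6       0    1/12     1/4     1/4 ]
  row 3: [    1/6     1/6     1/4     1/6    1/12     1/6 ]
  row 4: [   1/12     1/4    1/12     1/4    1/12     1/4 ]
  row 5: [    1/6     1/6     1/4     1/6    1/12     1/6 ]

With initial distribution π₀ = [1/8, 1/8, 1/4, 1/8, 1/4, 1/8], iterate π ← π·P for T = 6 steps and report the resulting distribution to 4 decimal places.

t=0: π = [0.1250, 0.1250, 0.2500, 0.1250, 0.2500, 0.1250]
t=1: π = [0.1979, 0.1771, 0.1250, 0.1563, 0.1354, 0.2083]
t=2: π = [0.2153, 0.1615, 0.1649, 0.1510, 0.1189, 0.1884]
t=3: π = [0.2243, 0.1586, 0.1576, 0.1449, 0.1243, 0.1903]
t=4: π = [0.2255, 0.1583, 0.1580, 0.1452, 0.1228, 0.1902]
t=5: π = [0.2260, 0.1581, 0.1580, 0.1449, 0.1229, 0.1901]
t=6: π = [0.2261, 0.1581, 0.1580, 0.1449, 0.1229, 0.1901]

π = [0.2261, 0.1581, 0.1580, 0.1449, 0.1229, 0.1901]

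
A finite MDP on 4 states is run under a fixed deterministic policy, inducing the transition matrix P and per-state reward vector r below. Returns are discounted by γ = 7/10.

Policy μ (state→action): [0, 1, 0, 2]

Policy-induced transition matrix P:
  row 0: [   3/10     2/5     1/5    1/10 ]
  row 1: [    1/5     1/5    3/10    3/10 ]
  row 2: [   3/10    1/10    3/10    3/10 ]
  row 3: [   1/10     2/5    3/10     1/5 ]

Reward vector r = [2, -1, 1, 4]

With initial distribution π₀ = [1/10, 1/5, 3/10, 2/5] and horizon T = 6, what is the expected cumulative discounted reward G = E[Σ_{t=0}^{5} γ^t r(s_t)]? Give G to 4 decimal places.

G = 4.6059

t=0: π = [0.1000, 0.2000, 0.3000, 0.4000], E[r] = 1.9000, γ^t·E[r] = 1.900000, running G = 1.900000
t=1: π = [0.2000, 0.2700, 0.2900, 0.2400], E[r] = 1.3800, γ^t·E[r] = 0.966000, running G = 2.866000
t=2: π = [0.2250, 0.2590, 0.2800, 0.2360], E[r] = 1.4150, γ^t·E[r] = 0.693350, running G = 3.559350
t=3: π = [0.2269, 0.2642, 0.2775, 0.2314], E[r] = 1.3927, γ^t·E[r] = 0.477696, running G = 4.037046
t=4: π = [0.2273, 0.2639, 0.2773, 0.2315], E[r] = 1.3939, γ^t·E[r] = 0.334680, running G = 4.371726
t=5: π = [0.2273, 0.2640, 0.2773, 0.2314], E[r] = 1.3934, γ^t·E[r] = 0.234195, running G = 4.605922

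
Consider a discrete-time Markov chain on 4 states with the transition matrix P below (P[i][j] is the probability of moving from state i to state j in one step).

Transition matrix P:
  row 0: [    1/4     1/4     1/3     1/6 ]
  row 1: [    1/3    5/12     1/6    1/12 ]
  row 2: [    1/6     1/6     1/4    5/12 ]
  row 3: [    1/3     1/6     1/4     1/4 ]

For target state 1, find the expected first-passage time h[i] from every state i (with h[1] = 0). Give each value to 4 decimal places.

First-step conditioning: h[1] = 0; for i ≠ 1, h[i] = 1 + Σ_k P[i][k]·h[k].
  h[0] = 1 + 1/4·h[0] + 1/3·h[2] + 1/6·h[3]
  h[2] = 1 + 1/6·h[0] + 1/4·h[2] + 5/12·h[3]
  h[3] = 1 + 1/3·h[0] + 1/4·h[2] + 1/4·h[3]
Solving the 3×3 linear system over states ≠ 1 gives exactly h = [876/179, 0, 960/179, 948/179] (h[1] = 0 is the target).

h = [4.8939, 0.0000, 5.3631, 5.2961]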